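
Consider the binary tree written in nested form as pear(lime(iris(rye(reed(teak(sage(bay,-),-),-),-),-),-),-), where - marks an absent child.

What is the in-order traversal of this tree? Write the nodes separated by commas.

In-order visits the left subtree, then the node, then the right subtree.
At pear: go left to lime.
  At lime: go left to iris.
    At iris: go left to rye.
      At rye: go left to reed.
        At reed: go left to teak.
          At teak: go left to sage.
            At sage: go left to bay.
              bay is a leaf — visit bay.
            Visit sage.
            At sage: no right child.
          Visit teak.
          At teak: no right child.
        Visit reed.
        At reed: no right child.
      Visit rye.
      At rye: no right child.
    Visit iris.
    At iris: no right child.
  Visit lime.
  At lime: no right child.
Visit pear.
At pear: no right child.

bay, sage, teak, reed, rye, iris, lime, pear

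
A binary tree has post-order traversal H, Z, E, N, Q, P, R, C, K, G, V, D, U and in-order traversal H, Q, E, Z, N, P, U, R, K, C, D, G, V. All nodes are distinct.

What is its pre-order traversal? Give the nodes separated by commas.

U, P, Q, H, N, E, Z, D, K, R, C, V, G

The last element of post-order is the root; it splits in-order into left and right subtrees.
Root U: left subtree has 6 nodes {H, Q, E, Z, N, P}, right has 6 {R, K, C, D, G, V}.
  Root P: left subtree has 5 nodes {H, Q, E, Z, N}, right has 0 { }.
    Root Q: left subtree has 1 node {H}, right has 3 {E, Z, N}.
      Root N: left subtree has 2 nodes {E, Z}, right has 0 { }.
        Root E: left subtree has 0 nodes { }, right has 1 {Z}.
  Root D: left subtree has 3 nodes {R, K, C}, right has 2 {G, V}.
    Root K: left subtree has 1 node {R}, right has 1 {C}.
    Root V: left subtree has 1 node {G}, right has 0 { }.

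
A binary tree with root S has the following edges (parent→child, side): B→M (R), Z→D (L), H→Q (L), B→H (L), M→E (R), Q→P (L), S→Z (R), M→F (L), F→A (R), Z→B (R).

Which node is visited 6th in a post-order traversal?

F

Post-order visits the left subtree, then the right subtree, then the node.
At S: no left child.
At S: go right to Z.
  At Z: go left to D.
    D is a leaf — visit D.
  At Z: go right to B.
    At B: go left to H.
      At H: go left to Q.
        At Q: go left to P.
          P is a leaf — visit P.
        At Q: no right child.
        Visit Q.
      At H: no right child.
      Visit H.
    At B: go right to M.
      At M: go left to F.
        At F: no left child.
        At F: go right to A.
          A is a leaf — visit A.
        Visit F.
      At M: go right to E.
        E is a leaf — visit E.
      Visit M.
    Visit B.
  Visit Z.
Visit S.
Full post-order sequence: D, P, Q, H, A, F, E, M, B, Z, S.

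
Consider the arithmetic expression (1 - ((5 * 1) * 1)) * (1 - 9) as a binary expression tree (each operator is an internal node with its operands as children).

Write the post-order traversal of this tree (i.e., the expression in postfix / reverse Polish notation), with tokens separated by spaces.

Post-order on an expression tree gives postfix notation: for each operator, emit left operand, right operand, then the operator.

1 5 1 * 1 * - 1 9 - *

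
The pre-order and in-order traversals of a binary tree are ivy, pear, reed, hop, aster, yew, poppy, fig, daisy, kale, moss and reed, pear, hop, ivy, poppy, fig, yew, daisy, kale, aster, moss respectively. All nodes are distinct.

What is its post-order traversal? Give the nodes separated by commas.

reed, hop, pear, fig, poppy, kale, daisy, yew, moss, aster, ivy

The first element of pre-order is the root; it splits in-order into left and right subtrees.
Root ivy: left subtree has 3 nodes {reed, pear, hop}, right has 7 {poppy, fig, yew, daisy, kale, aster, moss}.
  Root pear: left subtree has 1 node {reed}, right has 1 {hop}.
  Root aster: left subtree has 5 nodes {poppy, fig, yew, daisy, kale}, right has 1 {moss}.
    Root yew: left subtree has 2 nodes {poppy, fig}, right has 2 {daisy, kale}.
      Root poppy: left subtree has 0 nodes { }, right has 1 {fig}.
      Root daisy: left subtree has 0 nodes { }, right has 1 {kale}.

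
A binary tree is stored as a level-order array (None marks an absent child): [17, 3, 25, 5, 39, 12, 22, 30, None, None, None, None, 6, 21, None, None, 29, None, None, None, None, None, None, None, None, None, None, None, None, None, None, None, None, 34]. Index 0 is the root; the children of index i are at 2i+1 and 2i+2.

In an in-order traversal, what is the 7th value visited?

17

In-order visits the left subtree, then the node, then the right subtree.
At 17: go left to 3.
  At 3: go left to 5.
    At 5: go left to 30.
      At 30: no left child.
      Visit 30.
      At 30: go right to 29.
        At 29: go left to 34.
          34 is a leaf — visit 34.
        Visit 29.
        At 29: no right child.
    Visit 5.
    At 5: no right child.
  Visit 3.
  At 3: go right to 39.
    39 is a leaf — visit 39.
Visit 17.
At 17: go right to 25.
  At 25: go left to 12.
    At 12: no left child.
    Visit 12.
    At 12: go right to 6.
      6 is a leaf — visit 6.
  Visit 25.
  At 25: go right to 22.
    At 22: go left to 21.
      21 is a leaf — visit 21.
    Visit 22.
    At 22: no right child.
Full in-order sequence: 30, 34, 29, 5, 3, 39, 17, 12, 6, 25, 21, 22.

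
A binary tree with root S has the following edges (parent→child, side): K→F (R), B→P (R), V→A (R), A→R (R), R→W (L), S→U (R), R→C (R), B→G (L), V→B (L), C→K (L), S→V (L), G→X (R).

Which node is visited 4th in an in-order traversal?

In-order visits the left subtree, then the node, then the right subtree.
At S: go left to V.
  At V: go left to B.
    At B: go left to G.
      At G: no left child.
      Visit G.
      At G: go right to X.
        X is a leaf — visit X.
    Visit B.
    At B: go right to P.
      P is a leaf — visit P.
  Visit V.
  At V: go right to A.
    At A: no left child.
    Visit A.
    At A: go right to R.
      At R: go left to W.
        W is a leaf — visit W.
      Visit R.
      At R: go right to C.
        At C: go left to K.
          At K: no left child.
          Visit K.
          At K: go right to F.
            F is a leaf — visit F.
        Visit C.
        At C: no right child.
Visit S.
At S: go right to U.
  U is a leaf — visit U.
Full in-order sequence: G, X, B, P, V, A, W, R, K, F, C, S, U.

P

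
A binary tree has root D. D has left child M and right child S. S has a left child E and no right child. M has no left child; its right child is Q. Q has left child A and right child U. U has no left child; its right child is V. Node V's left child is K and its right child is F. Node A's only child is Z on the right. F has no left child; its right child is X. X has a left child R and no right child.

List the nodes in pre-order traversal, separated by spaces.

D M Q A Z U V K F X R S E

Pre-order visits the node, then its left subtree, then its right subtree.
Visit D.
At D: go left to M.
  Visit M.
  At M: no left child.
  At M: go right to Q.
    Visit Q.
    At Q: go left to A.
      Visit A.
      At A: no left child.
      At A: go right to Z.
        Z is a leaf — visit Z.
    At Q: go right to U.
      Visit U.
      At U: no left child.
      At U: go right to V.
        Visit V.
        At V: go left to K.
          K is a leaf — visit K.
        At V: go right to F.
          Visit F.
          At F: no left child.
          At F: go right to X.
            Visit X.
            At X: go left to R.
              R is a leaf — visit R.
            At X: no right child.
At D: go right to S.
  Visit S.
  At S: go left to E.
    E is a leaf — visit E.
  At S: no right child.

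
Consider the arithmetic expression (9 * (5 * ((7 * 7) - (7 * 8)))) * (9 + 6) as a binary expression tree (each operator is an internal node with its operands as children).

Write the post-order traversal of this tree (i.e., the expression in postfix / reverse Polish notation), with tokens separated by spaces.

9 5 7 7 * 7 8 * - * * 9 6 + *

Post-order on an expression tree gives postfix notation: for each operator, emit left operand, right operand, then the operator.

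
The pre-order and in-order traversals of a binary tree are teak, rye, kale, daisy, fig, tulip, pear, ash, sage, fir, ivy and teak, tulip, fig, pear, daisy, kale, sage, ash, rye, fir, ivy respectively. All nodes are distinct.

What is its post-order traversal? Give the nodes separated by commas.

The first element of pre-order is the root; it splits in-order into left and right subtrees.
Root teak: left subtree has 0 nodes { }, right has 10 {tulip, fig, pear, daisy, kale, sage, ash, rye, fir, ivy}.
  Root rye: left subtree has 7 nodes {tulip, fig, pear, daisy, kale, sage, ash}, right has 2 {fir, ivy}.
    Root kale: left subtree has 4 nodes {tulip, fig, pear, daisy}, right has 2 {sage, ash}.
      Root daisy: left subtree has 3 nodes {tulip, fig, pear}, right has 0 { }.
        Root fig: left subtree has 1 node {tulip}, right has 1 {pear}.
      Root ash: left subtree has 1 node {sage}, right has 0 { }.
    Root fir: left subtree has 0 nodes { }, right has 1 {ivy}.

tulip, pear, fig, daisy, sage, ash, kale, ivy, fir, rye, teak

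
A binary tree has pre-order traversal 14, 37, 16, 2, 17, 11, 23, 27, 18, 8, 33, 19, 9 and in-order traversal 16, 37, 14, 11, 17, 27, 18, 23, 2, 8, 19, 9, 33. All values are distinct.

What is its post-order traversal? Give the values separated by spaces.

16 37 11 18 27 23 17 9 19 33 8 2 14

The first element of pre-order is the root; it splits in-order into left and right subtrees.
Root 14: left subtree has 2 nodes {16, 37}, right has 10 {11, 17, 27, 18, 23, 2, 8, 19, 9, 33}.
  Root 37: left subtree has 1 node {16}, right has 0 { }.
  Root 2: left subtree has 5 nodes {11, 17, 27, 18, 23}, right has 4 {8, 19, 9, 33}.
    Root 17: left subtree has 1 node {11}, right has 3 {27, 18, 23}.
      Root 23: left subtree has 2 nodes {27, 18}, right has 0 { }.
        Root 27: left subtree has 0 nodes { }, right has 1 {18}.
    Root 8: left subtree has 0 nodes { }, right has 3 {19, 9, 33}.
      Root 33: left subtree has 2 nodes {19, 9}, right has 0 { }.
        Root 19: left subtree has 0 nodes { }, right has 1 {9}.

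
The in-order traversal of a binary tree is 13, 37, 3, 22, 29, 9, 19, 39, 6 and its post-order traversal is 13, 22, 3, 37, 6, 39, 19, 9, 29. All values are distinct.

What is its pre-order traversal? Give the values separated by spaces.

29 37 13 3 22 9 19 39 6

The last element of post-order is the root; it splits in-order into left and right subtrees.
Root 29: left subtree has 4 nodes {13, 37, 3, 22}, right has 4 {9, 19, 39, 6}.
  Root 37: left subtree has 1 node {13}, right has 2 {3, 22}.
    Root 3: left subtree has 0 nodes { }, right has 1 {22}.
  Root 9: left subtree has 0 nodes { }, right has 3 {19, 39, 6}.
    Root 19: left subtree has 0 nodes { }, right has 2 {39, 6}.
      Root 39: left subtree has 0 nodes { }, right has 1 {6}.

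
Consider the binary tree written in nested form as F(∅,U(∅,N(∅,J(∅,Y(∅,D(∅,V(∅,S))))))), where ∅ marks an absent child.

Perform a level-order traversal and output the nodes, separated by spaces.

Level-order visits nodes level by level from the root, left to right within each level.
Level 0: F
Level 1: U
Level 2: N
Level 3: J
Level 4: Y
Level 5: D
Level 6: V
Level 7: S

F U N J Y D V S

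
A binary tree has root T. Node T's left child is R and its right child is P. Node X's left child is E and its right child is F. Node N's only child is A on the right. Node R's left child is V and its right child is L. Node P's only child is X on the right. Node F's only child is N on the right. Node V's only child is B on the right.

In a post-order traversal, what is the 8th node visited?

F

Post-order visits the left subtree, then the right subtree, then the node.
At T: go left to R.
  At R: go left to V.
    At V: no left child.
    At V: go right to B.
      B is a leaf — visit B.
    Visit V.
  At R: go right to L.
    L is a leaf — visit L.
  Visit R.
At T: go right to P.
  At P: no left child.
  At P: go right to X.
    At X: go left to E.
      E is a leaf — visit E.
    At X: go right to F.
      At F: no left child.
      At F: go right to N.
        At N: no left child.
        At N: go right to A.
          A is a leaf — visit A.
        Visit N.
      Visit F.
    Visit X.
  Visit P.
Visit T.
Full post-order sequence: B, V, L, R, E, A, N, F, X, P, T.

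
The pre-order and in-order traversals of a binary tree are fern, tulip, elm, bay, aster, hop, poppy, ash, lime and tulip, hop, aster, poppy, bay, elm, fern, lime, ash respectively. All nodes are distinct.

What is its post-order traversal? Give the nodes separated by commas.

hop, poppy, aster, bay, elm, tulip, lime, ash, fern

The first element of pre-order is the root; it splits in-order into left and right subtrees.
Root fern: left subtree has 6 nodes {tulip, hop, aster, poppy, bay, elm}, right has 2 {lime, ash}.
  Root tulip: left subtree has 0 nodes { }, right has 5 {hop, aster, poppy, bay, elm}.
    Root elm: left subtree has 4 nodes {hop, aster, poppy, bay}, right has 0 { }.
      Root bay: left subtree has 3 nodes {hop, aster, poppy}, right has 0 { }.
        Root aster: left subtree has 1 node {hop}, right has 1 {poppy}.
  Root ash: left subtree has 1 node {lime}, right has 0 { }.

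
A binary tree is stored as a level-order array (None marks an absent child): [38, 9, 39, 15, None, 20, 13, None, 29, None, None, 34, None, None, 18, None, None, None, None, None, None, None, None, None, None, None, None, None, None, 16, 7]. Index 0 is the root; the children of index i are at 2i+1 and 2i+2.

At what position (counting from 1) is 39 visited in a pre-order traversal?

Pre-order visits the node, then its left subtree, then its right subtree.
Visit 38.
At 38: go left to 9.
  Visit 9.
  At 9: go left to 15.
    Visit 15.
    At 15: no left child.
    At 15: go right to 29.
      29 is a leaf — visit 29.
  At 9: no right child.
At 38: go right to 39.
  Visit 39.
  At 39: go left to 20.
    Visit 20.
    At 20: go left to 34.
      34 is a leaf — visit 34.
    At 20: no right child.
  At 39: go right to 13.
    Visit 13.
    At 13: no left child.
    At 13: go right to 18.
      Visit 18.
      At 18: go left to 16.
        16 is a leaf — visit 16.
      At 18: go right to 7.
        7 is a leaf — visit 7.
Full pre-order sequence: 38, 9, 15, 29, 39, 20, 34, 13, 18, 16, 7.

5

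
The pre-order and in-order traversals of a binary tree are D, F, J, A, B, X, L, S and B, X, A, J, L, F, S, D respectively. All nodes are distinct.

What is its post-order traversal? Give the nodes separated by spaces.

X B A L J S F D

The first element of pre-order is the root; it splits in-order into left and right subtrees.
Root D: left subtree has 7 nodes {B, X, A, J, L, F, S}, right has 0 { }.
  Root F: left subtree has 5 nodes {B, X, A, J, L}, right has 1 {S}.
    Root J: left subtree has 3 nodes {B, X, A}, right has 1 {L}.
      Root A: left subtree has 2 nodes {B, X}, right has 0 { }.
        Root B: left subtree has 0 nodes { }, right has 1 {X}.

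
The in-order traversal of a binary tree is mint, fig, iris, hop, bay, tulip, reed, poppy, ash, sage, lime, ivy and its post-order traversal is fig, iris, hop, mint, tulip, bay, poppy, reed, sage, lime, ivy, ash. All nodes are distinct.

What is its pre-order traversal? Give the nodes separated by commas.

ash, reed, bay, mint, hop, iris, fig, tulip, poppy, ivy, lime, sage

The last element of post-order is the root; it splits in-order into left and right subtrees.
Root ash: left subtree has 8 nodes {mint, fig, iris, hop, bay, tulip, reed, poppy}, right has 3 {sage, lime, ivy}.
  Root reed: left subtree has 6 nodes {mint, fig, iris, hop, bay, tulip}, right has 1 {poppy}.
    Root bay: left subtree has 4 nodes {mint, fig, iris, hop}, right has 1 {tulip}.
      Root mint: left subtree has 0 nodes { }, right has 3 {fig, iris, hop}.
        Root hop: left subtree has 2 nodes {fig, iris}, right has 0 { }.
          Root iris: left subtree has 1 node {fig}, right has 0 { }.
  Root ivy: left subtree has 2 nodes {sage, lime}, right has 0 { }.
    Root lime: left subtree has 1 node {sage}, right has 0 { }.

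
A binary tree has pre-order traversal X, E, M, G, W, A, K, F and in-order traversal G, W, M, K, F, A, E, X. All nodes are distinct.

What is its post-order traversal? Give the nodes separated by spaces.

W G F K A M E X

The first element of pre-order is the root; it splits in-order into left and right subtrees.
Root X: left subtree has 7 nodes {G, W, M, K, F, A, E}, right has 0 { }.
  Root E: left subtree has 6 nodes {G, W, M, K, F, A}, right has 0 { }.
    Root M: left subtree has 2 nodes {G, W}, right has 3 {K, F, A}.
      Root G: left subtree has 0 nodes { }, right has 1 {W}.
      Root A: left subtree has 2 nodes {K, F}, right has 0 { }.
        Root K: left subtree has 0 nodes { }, right has 1 {F}.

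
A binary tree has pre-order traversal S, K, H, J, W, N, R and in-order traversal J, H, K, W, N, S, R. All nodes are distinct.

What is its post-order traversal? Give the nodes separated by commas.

The first element of pre-order is the root; it splits in-order into left and right subtrees.
Root S: left subtree has 5 nodes {J, H, K, W, N}, right has 1 {R}.
  Root K: left subtree has 2 nodes {J, H}, right has 2 {W, N}.
    Root H: left subtree has 1 node {J}, right has 0 { }.
    Root W: left subtree has 0 nodes { }, right has 1 {N}.

J, H, N, W, K, R, S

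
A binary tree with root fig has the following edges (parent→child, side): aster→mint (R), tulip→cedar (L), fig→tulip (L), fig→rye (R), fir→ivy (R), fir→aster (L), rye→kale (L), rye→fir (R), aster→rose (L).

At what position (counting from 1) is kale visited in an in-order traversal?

4

In-order visits the left subtree, then the node, then the right subtree.
At fig: go left to tulip.
  At tulip: go left to cedar.
    cedar is a leaf — visit cedar.
  Visit tulip.
  At tulip: no right child.
Visit fig.
At fig: go right to rye.
  At rye: go left to kale.
    kale is a leaf — visit kale.
  Visit rye.
  At rye: go right to fir.
    At fir: go left to aster.
      At aster: go left to rose.
        rose is a leaf — visit rose.
      Visit aster.
      At aster: go right to mint.
        mint is a leaf — visit mint.
    Visit fir.
    At fir: go right to ivy.
      ivy is a leaf — visit ivy.
Full in-order sequence: cedar, tulip, fig, kale, rye, rose, aster, mint, fir, ivy.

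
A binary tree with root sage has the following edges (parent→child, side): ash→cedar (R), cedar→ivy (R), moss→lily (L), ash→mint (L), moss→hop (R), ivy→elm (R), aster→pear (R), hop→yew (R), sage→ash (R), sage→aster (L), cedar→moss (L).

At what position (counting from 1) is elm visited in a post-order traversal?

8

Post-order visits the left subtree, then the right subtree, then the node.
At sage: go left to aster.
  At aster: no left child.
  At aster: go right to pear.
    pear is a leaf — visit pear.
  Visit aster.
At sage: go right to ash.
  At ash: go left to mint.
    mint is a leaf — visit mint.
  At ash: go right to cedar.
    At cedar: go left to moss.
      At moss: go left to lily.
        lily is a leaf — visit lily.
      At moss: go right to hop.
        At hop: no left child.
        At hop: go right to yew.
          yew is a leaf — visit yew.
        Visit hop.
      Visit moss.
    At cedar: go right to ivy.
      At ivy: no left child.
      At ivy: go right to elm.
        elm is a leaf — visit elm.
      Visit ivy.
    Visit cedar.
  Visit ash.
Visit sage.
Full post-order sequence: pear, aster, mint, lily, yew, hop, moss, elm, ivy, cedar, ash, sage.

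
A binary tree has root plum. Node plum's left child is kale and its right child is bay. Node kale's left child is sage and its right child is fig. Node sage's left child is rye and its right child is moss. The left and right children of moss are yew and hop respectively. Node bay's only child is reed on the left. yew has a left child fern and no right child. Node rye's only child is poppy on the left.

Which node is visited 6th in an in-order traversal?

In-order visits the left subtree, then the node, then the right subtree.
At plum: go left to kale.
  At kale: go left to sage.
    At sage: go left to rye.
      At rye: go left to poppy.
        poppy is a leaf — visit poppy.
      Visit rye.
      At rye: no right child.
    Visit sage.
    At sage: go right to moss.
      At moss: go left to yew.
        At yew: go left to fern.
          fern is a leaf — visit fern.
        Visit yew.
        At yew: no right child.
      Visit moss.
      At moss: go right to hop.
        hop is a leaf — visit hop.
  Visit kale.
  At kale: go right to fig.
    fig is a leaf — visit fig.
Visit plum.
At plum: go right to bay.
  At bay: go left to reed.
    reed is a leaf — visit reed.
  Visit bay.
  At bay: no right child.
Full in-order sequence: poppy, rye, sage, fern, yew, moss, hop, kale, fig, plum, reed, bay.

moss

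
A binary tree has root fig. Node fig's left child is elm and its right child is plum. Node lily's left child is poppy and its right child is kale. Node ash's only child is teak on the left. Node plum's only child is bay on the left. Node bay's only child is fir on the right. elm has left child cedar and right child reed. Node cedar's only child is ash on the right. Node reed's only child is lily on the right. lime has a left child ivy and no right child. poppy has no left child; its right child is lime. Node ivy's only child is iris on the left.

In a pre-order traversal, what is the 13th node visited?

Pre-order visits the node, then its left subtree, then its right subtree.
Visit fig.
At fig: go left to elm.
  Visit elm.
  At elm: go left to cedar.
    Visit cedar.
    At cedar: no left child.
    At cedar: go right to ash.
      Visit ash.
      At ash: go left to teak.
        teak is a leaf — visit teak.
      At ash: no right child.
  At elm: go right to reed.
    Visit reed.
    At reed: no left child.
    At reed: go right to lily.
      Visit lily.
      At lily: go left to poppy.
        Visit poppy.
        At poppy: no left child.
        At poppy: go right to lime.
          Visit lime.
          At lime: go left to ivy.
            Visit ivy.
            At ivy: go left to iris.
              iris is a leaf — visit iris.
            At ivy: no right child.
          At lime: no right child.
      At lily: go right to kale.
        kale is a leaf — visit kale.
At fig: go right to plum.
  Visit plum.
  At plum: go left to bay.
    Visit bay.
    At bay: no left child.
    At bay: go right to fir.
      fir is a leaf — visit fir.
  At plum: no right child.
Full pre-order sequence: fig, elm, cedar, ash, teak, reed, lily, poppy, lime, ivy, iris, kale, plum, bay, fir.

plum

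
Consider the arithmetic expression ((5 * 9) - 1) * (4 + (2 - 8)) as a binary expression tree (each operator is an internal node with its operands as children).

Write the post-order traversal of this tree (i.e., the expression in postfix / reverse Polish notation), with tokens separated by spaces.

Post-order on an expression tree gives postfix notation: for each operator, emit left operand, right operand, then the operator.

5 9 * 1 - 4 2 8 - + *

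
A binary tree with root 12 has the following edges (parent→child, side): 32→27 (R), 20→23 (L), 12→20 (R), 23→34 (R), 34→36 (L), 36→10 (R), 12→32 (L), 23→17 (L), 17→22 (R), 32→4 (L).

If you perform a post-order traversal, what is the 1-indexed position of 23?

Post-order visits the left subtree, then the right subtree, then the node.
At 12: go left to 32.
  At 32: go left to 4.
    4 is a leaf — visit 4.
  At 32: go right to 27.
    27 is a leaf — visit 27.
  Visit 32.
At 12: go right to 20.
  At 20: go left to 23.
    At 23: go left to 17.
      At 17: no left child.
      At 17: go right to 22.
        22 is a leaf — visit 22.
      Visit 17.
    At 23: go right to 34.
      At 34: go left to 36.
        At 36: no left child.
        At 36: go right to 10.
          10 is a leaf — visit 10.
        Visit 36.
      At 34: no right child.
      Visit 34.
    Visit 23.
  At 20: no right child.
  Visit 20.
Visit 12.
Full post-order sequence: 4, 27, 32, 22, 17, 10, 36, 34, 23, 20, 12.

9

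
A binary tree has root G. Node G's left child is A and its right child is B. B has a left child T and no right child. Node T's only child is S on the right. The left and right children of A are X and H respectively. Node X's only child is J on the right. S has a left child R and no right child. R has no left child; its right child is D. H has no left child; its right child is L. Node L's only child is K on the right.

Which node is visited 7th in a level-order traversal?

Level-order visits nodes level by level from the root, left to right within each level.
Level 0: G
Level 1: A, B
Level 2: X, H, T
Level 3: J, L, S
Level 4: K, R
Level 5: D
Full level-order sequence: G, A, B, X, H, T, J, L, S, K, R, D.

J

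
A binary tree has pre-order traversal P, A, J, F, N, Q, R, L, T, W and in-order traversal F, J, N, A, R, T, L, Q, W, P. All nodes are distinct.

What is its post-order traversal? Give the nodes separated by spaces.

The first element of pre-order is the root; it splits in-order into left and right subtrees.
Root P: left subtree has 9 nodes {F, J, N, A, R, T, L, Q, W}, right has 0 { }.
  Root A: left subtree has 3 nodes {F, J, N}, right has 5 {R, T, L, Q, W}.
    Root J: left subtree has 1 node {F}, right has 1 {N}.
    Root Q: left subtree has 3 nodes {R, T, L}, right has 1 {W}.
      Root R: left subtree has 0 nodes { }, right has 2 {T, L}.
        Root L: left subtree has 1 node {T}, right has 0 { }.

F N J T L R W Q A P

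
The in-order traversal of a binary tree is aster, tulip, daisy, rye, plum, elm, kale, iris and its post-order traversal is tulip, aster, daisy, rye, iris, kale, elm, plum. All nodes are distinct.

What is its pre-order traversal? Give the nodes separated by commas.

The last element of post-order is the root; it splits in-order into left and right subtrees.
Root plum: left subtree has 4 nodes {aster, tulip, daisy, rye}, right has 3 {elm, kale, iris}.
  Root rye: left subtree has 3 nodes {aster, tulip, daisy}, right has 0 { }.
    Root daisy: left subtree has 2 nodes {aster, tulip}, right has 0 { }.
      Root aster: left subtree has 0 nodes { }, right has 1 {tulip}.
  Root elm: left subtree has 0 nodes { }, right has 2 {kale, iris}.
    Root kale: left subtree has 0 nodes { }, right has 1 {iris}.

plum, rye, daisy, aster, tulip, elm, kale, iris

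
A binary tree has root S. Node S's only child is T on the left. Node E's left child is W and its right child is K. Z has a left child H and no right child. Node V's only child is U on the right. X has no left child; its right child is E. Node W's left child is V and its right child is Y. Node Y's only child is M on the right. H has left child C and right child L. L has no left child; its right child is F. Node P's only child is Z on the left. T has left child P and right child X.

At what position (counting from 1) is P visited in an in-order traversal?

In-order visits the left subtree, then the node, then the right subtree.
At S: go left to T.
  At T: go left to P.
    At P: go left to Z.
      At Z: go left to H.
        At H: go left to C.
          C is a leaf — visit C.
        Visit H.
        At H: go right to L.
          At L: no left child.
          Visit L.
          At L: go right to F.
            F is a leaf — visit F.
      Visit Z.
      At Z: no right child.
    Visit P.
    At P: no right child.
  Visit T.
  At T: go right to X.
    At X: no left child.
    Visit X.
    At X: go right to E.
      At E: go left to W.
        At W: go left to V.
          At V: no left child.
          Visit V.
          At V: go right to U.
            U is a leaf — visit U.
        Visit W.
        At W: go right to Y.
          At Y: no left child.
          Visit Y.
          At Y: go right to M.
            M is a leaf — visit M.
      Visit E.
      At E: go right to K.
        K is a leaf — visit K.
Visit S.
At S: no right child.
Full in-order sequence: C, H, L, F, Z, P, T, X, V, U, W, Y, M, E, K, S.

6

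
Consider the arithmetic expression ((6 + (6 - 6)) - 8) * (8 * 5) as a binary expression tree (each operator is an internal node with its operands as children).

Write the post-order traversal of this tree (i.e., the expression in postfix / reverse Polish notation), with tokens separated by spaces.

6 6 6 - + 8 - 8 5 * *

Post-order on an expression tree gives postfix notation: for each operator, emit left operand, right operand, then the operator.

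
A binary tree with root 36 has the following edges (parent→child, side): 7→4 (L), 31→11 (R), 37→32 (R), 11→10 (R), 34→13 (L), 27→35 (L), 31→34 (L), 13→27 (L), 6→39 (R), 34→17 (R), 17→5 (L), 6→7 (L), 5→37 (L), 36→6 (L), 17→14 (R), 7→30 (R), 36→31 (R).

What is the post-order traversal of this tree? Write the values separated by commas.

Post-order visits the left subtree, then the right subtree, then the node.
At 36: go left to 6.
  At 6: go left to 7.
    At 7: go left to 4.
      4 is a leaf — visit 4.
    At 7: go right to 30.
      30 is a leaf — visit 30.
    Visit 7.
  At 6: go right to 39.
    39 is a leaf — visit 39.
  Visit 6.
At 36: go right to 31.
  At 31: go left to 34.
    At 34: go left to 13.
      At 13: go left to 27.
        At 27: go left to 35.
          35 is a leaf — visit 35.
        At 27: no right child.
        Visit 27.
      At 13: no right child.
      Visit 13.
    At 34: go right to 17.
      At 17: go left to 5.
        At 5: go left to 37.
          At 37: no left child.
          At 37: go right to 32.
            32 is a leaf — visit 32.
          Visit 37.
        At 5: no right child.
        Visit 5.
      At 17: go right to 14.
        14 is a leaf — visit 14.
      Visit 17.
    Visit 34.
  At 31: go right to 11.
    At 11: no left child.
    At 11: go right to 10.
      10 is a leaf — visit 10.
    Visit 11.
  Visit 31.
Visit 36.

4, 30, 7, 39, 6, 35, 27, 13, 32, 37, 5, 14, 17, 34, 10, 11, 31, 36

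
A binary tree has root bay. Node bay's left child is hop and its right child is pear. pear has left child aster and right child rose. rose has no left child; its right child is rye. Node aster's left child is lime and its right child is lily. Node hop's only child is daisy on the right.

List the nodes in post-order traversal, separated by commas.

daisy, hop, lime, lily, aster, rye, rose, pear, bay

Post-order visits the left subtree, then the right subtree, then the node.
At bay: go left to hop.
  At hop: no left child.
  At hop: go right to daisy.
    daisy is a leaf — visit daisy.
  Visit hop.
At bay: go right to pear.
  At pear: go left to aster.
    At aster: go left to lime.
      lime is a leaf — visit lime.
    At aster: go right to lily.
      lily is a leaf — visit lily.
    Visit aster.
  At pear: go right to rose.
    At rose: no left child.
    At rose: go right to rye.
      rye is a leaf — visit rye.
    Visit rose.
  Visit pear.
Visit bay.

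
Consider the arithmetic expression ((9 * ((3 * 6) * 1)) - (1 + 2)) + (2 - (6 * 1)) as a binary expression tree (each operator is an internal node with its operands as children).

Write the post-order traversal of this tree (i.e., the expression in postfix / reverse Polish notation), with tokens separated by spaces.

Post-order on an expression tree gives postfix notation: for each operator, emit left operand, right operand, then the operator.

9 3 6 * 1 * * 1 2 + - 2 6 1 * - +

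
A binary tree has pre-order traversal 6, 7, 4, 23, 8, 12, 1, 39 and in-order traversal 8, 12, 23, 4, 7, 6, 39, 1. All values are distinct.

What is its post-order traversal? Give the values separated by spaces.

The first element of pre-order is the root; it splits in-order into left and right subtrees.
Root 6: left subtree has 5 nodes {8, 12, 23, 4, 7}, right has 2 {39, 1}.
  Root 7: left subtree has 4 nodes {8, 12, 23, 4}, right has 0 { }.
    Root 4: left subtree has 3 nodes {8, 12, 23}, right has 0 { }.
      Root 23: left subtree has 2 nodes {8, 12}, right has 0 { }.
        Root 8: left subtree has 0 nodes { }, right has 1 {12}.
  Root 1: left subtree has 1 node {39}, right has 0 { }.

12 8 23 4 7 39 1 6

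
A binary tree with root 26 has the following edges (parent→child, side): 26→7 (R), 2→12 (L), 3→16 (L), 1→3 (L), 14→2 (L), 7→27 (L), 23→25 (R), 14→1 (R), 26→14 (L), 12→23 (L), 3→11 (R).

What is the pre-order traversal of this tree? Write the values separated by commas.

26, 14, 2, 12, 23, 25, 1, 3, 16, 11, 7, 27

Pre-order visits the node, then its left subtree, then its right subtree.
Visit 26.
At 26: go left to 14.
  Visit 14.
  At 14: go left to 2.
    Visit 2.
    At 2: go left to 12.
      Visit 12.
      At 12: go left to 23.
        Visit 23.
        At 23: no left child.
        At 23: go right to 25.
          25 is a leaf — visit 25.
      At 12: no right child.
    At 2: no right child.
  At 14: go right to 1.
    Visit 1.
    At 1: go left to 3.
      Visit 3.
      At 3: go left to 16.
        16 is a leaf — visit 16.
      At 3: go right to 11.
        11 is a leaf — visit 11.
    At 1: no right child.
At 26: go right to 7.
  Visit 7.
  At 7: go left to 27.
    27 is a leaf — visit 27.
  At 7: no right child.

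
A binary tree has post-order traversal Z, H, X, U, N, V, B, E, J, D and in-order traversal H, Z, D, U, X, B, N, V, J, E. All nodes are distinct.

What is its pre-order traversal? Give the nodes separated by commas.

D, H, Z, J, B, U, X, V, N, E

The last element of post-order is the root; it splits in-order into left and right subtrees.
Root D: left subtree has 2 nodes {H, Z}, right has 7 {U, X, B, N, V, J, E}.
  Root H: left subtree has 0 nodes { }, right has 1 {Z}.
  Root J: left subtree has 5 nodes {U, X, B, N, V}, right has 1 {E}.
    Root B: left subtree has 2 nodes {U, X}, right has 2 {N, V}.
      Root U: left subtree has 0 nodes { }, right has 1 {X}.
      Root V: left subtree has 1 node {N}, right has 0 { }.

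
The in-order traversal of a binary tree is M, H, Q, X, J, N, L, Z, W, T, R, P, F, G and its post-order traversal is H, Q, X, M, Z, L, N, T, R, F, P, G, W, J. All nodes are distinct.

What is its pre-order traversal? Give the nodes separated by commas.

J, M, X, Q, H, W, N, L, Z, G, P, R, T, F

The last element of post-order is the root; it splits in-order into left and right subtrees.
Root J: left subtree has 4 nodes {M, H, Q, X}, right has 9 {N, L, Z, W, T, R, P, F, G}.
  Root M: left subtree has 0 nodes { }, right has 3 {H, Q, X}.
    Root X: left subtree has 2 nodes {H, Q}, right has 0 { }.
      Root Q: left subtree has 1 node {H}, right has 0 { }.
  Root W: left subtree has 3 nodes {N, L, Z}, right has 5 {T, R, P, F, G}.
    Root N: left subtree has 0 nodes { }, right has 2 {L, Z}.
      Root L: left subtree has 0 nodes { }, right has 1 {Z}.
    Root G: left subtree has 4 nodes {T, R, P, F}, right has 0 { }.
      Root P: left subtree has 2 nodes {T, R}, right has 1 {F}.
        Root R: left subtree has 1 node {T}, right has 0 { }.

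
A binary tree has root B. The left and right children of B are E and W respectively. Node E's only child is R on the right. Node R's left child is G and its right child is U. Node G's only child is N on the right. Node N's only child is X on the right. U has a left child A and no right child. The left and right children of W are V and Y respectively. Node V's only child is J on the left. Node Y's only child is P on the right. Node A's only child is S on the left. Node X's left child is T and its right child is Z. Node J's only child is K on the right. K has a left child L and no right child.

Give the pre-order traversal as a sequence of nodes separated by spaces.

B E R G N X T Z U A S W V J K L Y P

Pre-order visits the node, then its left subtree, then its right subtree.
Visit B.
At B: go left to E.
  Visit E.
  At E: no left child.
  At E: go right to R.
    Visit R.
    At R: go left to G.
      Visit G.
      At G: no left child.
      At G: go right to N.
        Visit N.
        At N: no left child.
        At N: go right to X.
          Visit X.
          At X: go left to T.
            T is a leaf — visit T.
          At X: go right to Z.
            Z is a leaf — visit Z.
    At R: go right to U.
      Visit U.
      At U: go left to A.
        Visit A.
        At A: go left to S.
          S is a leaf — visit S.
        At A: no right child.
      At U: no right child.
At B: go right to W.
  Visit W.
  At W: go left to V.
    Visit V.
    At V: go left to J.
      Visit J.
      At J: no left child.
      At J: go right to K.
        Visit K.
        At K: go left to L.
          L is a leaf — visit L.
        At K: no right child.
    At V: no right child.
  At W: go right to Y.
    Visit Y.
    At Y: no left child.
    At Y: go right to P.
      P is a leaf — visit P.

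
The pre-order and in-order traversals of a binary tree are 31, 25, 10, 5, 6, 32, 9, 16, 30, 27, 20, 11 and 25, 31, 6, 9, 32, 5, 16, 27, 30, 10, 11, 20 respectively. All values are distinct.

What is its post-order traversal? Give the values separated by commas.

25, 9, 32, 6, 27, 30, 16, 5, 11, 20, 10, 31

The first element of pre-order is the root; it splits in-order into left and right subtrees.
Root 31: left subtree has 1 node {25}, right has 10 {6, 9, 32, 5, 16, 27, 30, 10, 11, 20}.
  Root 10: left subtree has 7 nodes {6, 9, 32, 5, 16, 27, 30}, right has 2 {11, 20}.
    Root 5: left subtree has 3 nodes {6, 9, 32}, right has 3 {16, 27, 30}.
      Root 6: left subtree has 0 nodes { }, right has 2 {9, 32}.
        Root 32: left subtree has 1 node {9}, right has 0 { }.
      Root 16: left subtree has 0 nodes { }, right has 2 {27, 30}.
        Root 30: left subtree has 1 node {27}, right has 0 { }.
    Root 20: left subtree has 1 node {11}, right has 0 { }.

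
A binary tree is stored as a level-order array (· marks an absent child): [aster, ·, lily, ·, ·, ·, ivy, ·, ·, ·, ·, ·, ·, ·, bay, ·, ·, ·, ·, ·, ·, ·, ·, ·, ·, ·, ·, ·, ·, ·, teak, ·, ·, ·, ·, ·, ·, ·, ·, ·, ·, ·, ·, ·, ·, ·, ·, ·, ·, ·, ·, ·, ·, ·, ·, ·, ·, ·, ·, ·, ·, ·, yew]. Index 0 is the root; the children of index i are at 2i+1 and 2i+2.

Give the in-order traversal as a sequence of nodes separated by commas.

aster, lily, ivy, bay, teak, yew

In-order visits the left subtree, then the node, then the right subtree.
At aster: no left child.
Visit aster.
At aster: go right to lily.
  At lily: no left child.
  Visit lily.
  At lily: go right to ivy.
    At ivy: no left child.
    Visit ivy.
    At ivy: go right to bay.
      At bay: no left child.
      Visit bay.
      At bay: go right to teak.
        At teak: no left child.
        Visit teak.
        At teak: go right to yew.
          yew is a leaf — visit yew.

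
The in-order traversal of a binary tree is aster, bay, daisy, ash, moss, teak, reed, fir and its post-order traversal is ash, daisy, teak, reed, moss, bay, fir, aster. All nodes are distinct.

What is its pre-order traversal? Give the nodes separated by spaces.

The last element of post-order is the root; it splits in-order into left and right subtrees.
Root aster: left subtree has 0 nodes { }, right has 7 {bay, daisy, ash, moss, teak, reed, fir}.
  Root fir: left subtree has 6 nodes {bay, daisy, ash, moss, teak, reed}, right has 0 { }.
    Root bay: left subtree has 0 nodes { }, right has 5 {daisy, ash, moss, teak, reed}.
      Root moss: left subtree has 2 nodes {daisy, ash}, right has 2 {teak, reed}.
        Root daisy: left subtree has 0 nodes { }, right has 1 {ash}.
        Root reed: left subtree has 1 node {teak}, right has 0 { }.

aster fir bay moss daisy ash reed teak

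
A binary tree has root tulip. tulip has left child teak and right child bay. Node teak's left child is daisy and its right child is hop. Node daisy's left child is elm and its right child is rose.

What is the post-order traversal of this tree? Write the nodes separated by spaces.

Post-order visits the left subtree, then the right subtree, then the node.
At tulip: go left to teak.
  At teak: go left to daisy.
    At daisy: go left to elm.
      elm is a leaf — visit elm.
    At daisy: go right to rose.
      rose is a leaf — visit rose.
    Visit daisy.
  At teak: go right to hop.
    hop is a leaf — visit hop.
  Visit teak.
At tulip: go right to bay.
  bay is a leaf — visit bay.
Visit tulip.

elm rose daisy hop teak bay tulip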